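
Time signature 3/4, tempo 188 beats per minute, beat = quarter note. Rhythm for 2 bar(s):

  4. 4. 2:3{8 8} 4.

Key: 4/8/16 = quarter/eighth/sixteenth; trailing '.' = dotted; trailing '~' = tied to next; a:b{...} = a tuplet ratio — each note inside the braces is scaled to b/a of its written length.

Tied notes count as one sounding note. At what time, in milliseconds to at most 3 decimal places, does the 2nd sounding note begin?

1. 0.0ms @ 0 + 478.723ms (3/2)
2. 478.723ms @ 3/2 + 478.723ms (3/2)
3. 957.447ms @ 3 + 239.362ms (3/4)
4. 1196.809ms @ 15/4 + 239.362ms (3/4)
5. 1436.17ms @ 9/2 + 478.723ms (3/2)

note 2 onset = 3/2b = 478.723ms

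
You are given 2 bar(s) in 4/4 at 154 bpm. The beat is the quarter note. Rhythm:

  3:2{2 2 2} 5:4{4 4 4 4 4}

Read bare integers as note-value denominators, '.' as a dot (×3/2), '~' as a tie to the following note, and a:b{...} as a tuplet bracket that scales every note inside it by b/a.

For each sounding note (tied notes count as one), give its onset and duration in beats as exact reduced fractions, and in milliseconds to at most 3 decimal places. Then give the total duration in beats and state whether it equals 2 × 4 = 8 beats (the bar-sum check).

1) 0.0ms=0b +519.481ms=4/3b
2) 519.481ms=4/3b +519.481ms=4/3b
3) 1038.961ms=8/3b +519.481ms=4/3b
4) 1558.442ms=4b +311.688ms=4/5b
5) 1870.13ms=24/5b +311.688ms=4/5b
6) 2181.818ms=28/5b +311.688ms=4/5b
7) 2493.506ms=32/5b +311.688ms=4/5b
8) 2805.195ms=36/5b +311.688ms=4/5b
Σ=8b of 8 (154bpm 4/4) — PASS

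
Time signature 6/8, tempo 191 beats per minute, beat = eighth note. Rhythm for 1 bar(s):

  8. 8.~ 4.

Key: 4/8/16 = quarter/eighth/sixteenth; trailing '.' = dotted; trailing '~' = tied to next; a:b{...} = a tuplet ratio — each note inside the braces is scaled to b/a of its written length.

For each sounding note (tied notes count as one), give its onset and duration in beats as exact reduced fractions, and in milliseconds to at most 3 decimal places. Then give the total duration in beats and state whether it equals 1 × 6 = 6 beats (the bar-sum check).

1) 0.0ms=0b +471.204ms=3/2b
2) 471.204ms=3/2b +1413.613ms=9/2b
Σ=6b of 6 (191bpm 6/8) — PASS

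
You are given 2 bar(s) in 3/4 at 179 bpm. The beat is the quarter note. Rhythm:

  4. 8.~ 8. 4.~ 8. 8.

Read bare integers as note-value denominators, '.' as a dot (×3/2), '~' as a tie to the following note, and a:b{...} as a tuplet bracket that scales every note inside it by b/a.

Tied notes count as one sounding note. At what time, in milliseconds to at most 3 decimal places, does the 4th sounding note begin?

note 4 onset = 21/4b = 1759.777ms

1. 0.0ms @ 0 + 502.793ms (3/2)
2. 502.793ms @ 3/2 + 502.793ms (3/2)
3. 1005.587ms @ 3 + 754.19ms (9/4)
4. 1759.777ms @ 21/4 + 251.397ms (3/4)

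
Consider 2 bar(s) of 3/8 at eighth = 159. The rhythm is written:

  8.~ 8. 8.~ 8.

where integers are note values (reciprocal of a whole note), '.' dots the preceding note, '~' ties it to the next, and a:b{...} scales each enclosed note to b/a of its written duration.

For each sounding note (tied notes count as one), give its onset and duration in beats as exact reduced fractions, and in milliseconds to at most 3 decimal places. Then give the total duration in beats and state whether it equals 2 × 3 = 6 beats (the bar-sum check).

1) 0.0ms=0b +1132.075ms=3b
2) 1132.075ms=3b +1132.075ms=3b
Σ=6b of 6 (159bpm 3/8) — PASS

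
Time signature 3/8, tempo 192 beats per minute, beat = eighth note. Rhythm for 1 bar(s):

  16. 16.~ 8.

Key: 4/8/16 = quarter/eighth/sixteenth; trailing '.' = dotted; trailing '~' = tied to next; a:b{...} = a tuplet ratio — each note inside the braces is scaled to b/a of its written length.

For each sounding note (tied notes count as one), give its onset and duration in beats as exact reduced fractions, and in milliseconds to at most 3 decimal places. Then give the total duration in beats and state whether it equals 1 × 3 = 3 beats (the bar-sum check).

1) 0.0ms=0b +234.375ms=3/4b
2) 234.375ms=3/4b +703.125ms=9/4b
Σ=3b of 3 (192bpm 3/8) — PASS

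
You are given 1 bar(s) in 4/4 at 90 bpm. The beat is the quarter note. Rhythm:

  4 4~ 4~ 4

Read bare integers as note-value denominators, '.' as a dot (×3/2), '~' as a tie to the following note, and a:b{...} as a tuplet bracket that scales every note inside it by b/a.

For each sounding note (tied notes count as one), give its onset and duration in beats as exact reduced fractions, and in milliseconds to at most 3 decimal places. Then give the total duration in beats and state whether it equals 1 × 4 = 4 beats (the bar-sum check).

1) 0.0ms=0b +666.667ms=1b
2) 666.667ms=1b +2000.0ms=3b
Σ=4b of 4 (90bpm 4/4) — PASS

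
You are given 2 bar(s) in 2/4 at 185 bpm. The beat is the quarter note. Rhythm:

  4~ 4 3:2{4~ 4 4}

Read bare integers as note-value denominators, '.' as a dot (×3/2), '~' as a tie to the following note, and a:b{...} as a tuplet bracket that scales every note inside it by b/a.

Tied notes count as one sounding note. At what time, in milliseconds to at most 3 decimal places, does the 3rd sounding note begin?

note 3 onset = 10/3b = 1081.081ms

1. 0.0ms @ 0 + 648.649ms (2)
2. 648.649ms @ 2 + 432.432ms (4/3)
3. 1081.081ms @ 10/3 + 216.216ms (2/3)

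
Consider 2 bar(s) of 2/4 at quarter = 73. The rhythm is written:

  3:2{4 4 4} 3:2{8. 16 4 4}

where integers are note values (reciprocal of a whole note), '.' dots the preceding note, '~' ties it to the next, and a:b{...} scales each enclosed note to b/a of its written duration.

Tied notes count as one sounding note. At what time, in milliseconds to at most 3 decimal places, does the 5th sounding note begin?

note 5 onset = 5/2b = 2054.795ms

1. 0.0ms @ 0 + 547.945ms (2/3)
2. 547.945ms @ 2/3 + 547.945ms (2/3)
3. 1095.89ms @ 4/3 + 547.945ms (2/3)
4. 1643.836ms @ 2 + 410.959ms (1/2)
5. 2054.795ms @ 5/2 + 136.986ms (1/6)
6. 2191.781ms @ 8/3 + 547.945ms (2/3)
7. 2739.726ms @ 10/3 + 547.945ms (2/3)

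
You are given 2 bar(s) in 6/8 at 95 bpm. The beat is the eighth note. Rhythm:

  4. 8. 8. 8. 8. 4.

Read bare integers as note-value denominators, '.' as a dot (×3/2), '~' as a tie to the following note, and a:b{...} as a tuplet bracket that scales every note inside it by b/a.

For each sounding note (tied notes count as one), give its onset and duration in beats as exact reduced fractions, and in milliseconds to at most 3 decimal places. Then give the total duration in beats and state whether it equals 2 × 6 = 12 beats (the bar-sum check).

1) 0.0ms=0b +1894.737ms=3b
2) 1894.737ms=3b +947.368ms=3/2b
3) 2842.105ms=9/2b +947.368ms=3/2b
4) 3789.474ms=6b +947.368ms=3/2b
5) 4736.842ms=15/2b +947.368ms=3/2b
6) 5684.211ms=9b +1894.737ms=3b
Σ=12b of 12 (95bpm 6/8) — PASS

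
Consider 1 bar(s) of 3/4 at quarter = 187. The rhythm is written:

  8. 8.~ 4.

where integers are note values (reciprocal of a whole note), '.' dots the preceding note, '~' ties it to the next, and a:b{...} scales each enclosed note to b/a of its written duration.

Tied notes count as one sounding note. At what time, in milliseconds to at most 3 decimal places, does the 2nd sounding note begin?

1. 0.0ms @ 0 + 240.642ms (3/4)
2. 240.642ms @ 3/4 + 721.925ms (9/4)

note 2 onset = 3/4b = 240.642ms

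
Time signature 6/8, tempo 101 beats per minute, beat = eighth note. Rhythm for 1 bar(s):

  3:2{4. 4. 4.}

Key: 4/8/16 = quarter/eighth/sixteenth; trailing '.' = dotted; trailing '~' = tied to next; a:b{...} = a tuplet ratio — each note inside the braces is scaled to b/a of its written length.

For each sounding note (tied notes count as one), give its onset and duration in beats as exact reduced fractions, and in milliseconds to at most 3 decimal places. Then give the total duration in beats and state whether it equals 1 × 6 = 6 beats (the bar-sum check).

1) 0.0ms=0b +1188.119ms=2b
2) 1188.119ms=2b +1188.119ms=2b
3) 2376.238ms=4b +1188.119ms=2b
Σ=6b of 6 (101bpm 6/8) — PASS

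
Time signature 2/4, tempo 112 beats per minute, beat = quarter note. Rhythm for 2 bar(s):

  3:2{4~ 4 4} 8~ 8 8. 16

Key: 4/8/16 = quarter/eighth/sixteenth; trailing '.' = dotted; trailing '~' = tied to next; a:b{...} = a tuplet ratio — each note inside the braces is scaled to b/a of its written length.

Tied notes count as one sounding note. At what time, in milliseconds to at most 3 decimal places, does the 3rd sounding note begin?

note 3 onset = 2b = 1071.429ms

1. 0.0ms @ 0 + 714.286ms (4/3)
2. 714.286ms @ 4/3 + 357.143ms (2/3)
3. 1071.429ms @ 2 + 535.714ms (1)
4. 1607.143ms @ 3 + 401.786ms (3/4)
5. 2008.929ms @ 15/4 + 133.929ms (1/4)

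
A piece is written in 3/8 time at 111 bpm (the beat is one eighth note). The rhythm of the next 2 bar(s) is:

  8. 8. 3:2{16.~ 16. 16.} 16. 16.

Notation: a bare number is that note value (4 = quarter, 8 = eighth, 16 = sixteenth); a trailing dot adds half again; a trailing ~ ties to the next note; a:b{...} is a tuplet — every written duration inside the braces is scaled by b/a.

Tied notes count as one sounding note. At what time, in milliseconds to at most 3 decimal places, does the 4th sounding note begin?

note 4 onset = 4b = 2162.162ms

1. 0.0ms @ 0 + 810.811ms (3/2)
2. 810.811ms @ 3/2 + 810.811ms (3/2)
3. 1621.622ms @ 3 + 540.541ms (1)
4. 2162.162ms @ 4 + 270.27ms (1/2)
5. 2432.432ms @ 9/2 + 405.405ms (3/4)
6. 2837.838ms @ 21/4 + 405.405ms (3/4)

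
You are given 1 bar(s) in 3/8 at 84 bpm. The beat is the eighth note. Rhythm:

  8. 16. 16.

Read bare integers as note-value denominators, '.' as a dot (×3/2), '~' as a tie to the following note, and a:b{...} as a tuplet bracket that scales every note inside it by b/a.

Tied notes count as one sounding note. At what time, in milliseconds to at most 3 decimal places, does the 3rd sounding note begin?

1. 0.0ms @ 0 + 1071.429ms (3/2)
2. 1071.429ms @ 3/2 + 535.714ms (3/4)
3. 1607.143ms @ 9/4 + 535.714ms (3/4)

note 3 onset = 9/4b = 1607.143ms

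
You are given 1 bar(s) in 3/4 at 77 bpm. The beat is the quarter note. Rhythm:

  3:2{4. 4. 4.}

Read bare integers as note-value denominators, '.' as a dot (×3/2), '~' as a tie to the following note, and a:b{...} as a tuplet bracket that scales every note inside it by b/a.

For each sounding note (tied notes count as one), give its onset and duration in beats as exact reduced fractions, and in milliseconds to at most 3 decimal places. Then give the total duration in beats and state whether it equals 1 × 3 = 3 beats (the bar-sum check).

1) 0.0ms=0b +779.221ms=1b
2) 779.221ms=1b +779.221ms=1b
3) 1558.442ms=2b +779.221ms=1b
Σ=3b of 3 (77bpm 3/4) — PASS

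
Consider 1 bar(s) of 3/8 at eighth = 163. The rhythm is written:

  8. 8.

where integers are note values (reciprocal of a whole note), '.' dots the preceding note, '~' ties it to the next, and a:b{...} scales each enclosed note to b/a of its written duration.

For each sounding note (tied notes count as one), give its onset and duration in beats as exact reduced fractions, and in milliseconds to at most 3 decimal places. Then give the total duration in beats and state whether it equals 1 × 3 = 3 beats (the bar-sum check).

1) 0.0ms=0b +552.147ms=3/2b
2) 552.147ms=3/2b +552.147ms=3/2b
Σ=3b of 3 (163bpm 3/8) — PASS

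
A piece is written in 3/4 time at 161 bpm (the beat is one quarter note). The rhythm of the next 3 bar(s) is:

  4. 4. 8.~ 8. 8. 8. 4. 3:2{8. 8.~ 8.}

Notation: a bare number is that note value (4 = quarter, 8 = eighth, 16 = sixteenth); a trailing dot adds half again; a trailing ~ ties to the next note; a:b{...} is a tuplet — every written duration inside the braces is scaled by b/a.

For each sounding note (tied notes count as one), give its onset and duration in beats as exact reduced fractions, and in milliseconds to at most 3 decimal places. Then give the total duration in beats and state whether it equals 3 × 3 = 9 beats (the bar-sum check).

1) 0.0ms=0b +559.006ms=3/2b
2) 559.006ms=3/2b +559.006ms=3/2b
3) 1118.012ms=3b +559.006ms=3/2b
4) 1677.019ms=9/2b +279.503ms=3/4b
5) 1956.522ms=21/4b +279.503ms=3/4b
6) 2236.025ms=6b +559.006ms=3/2b
7) 2795.031ms=15/2b +186.335ms=1/2b
8) 2981.366ms=8b +372.671ms=1b
Σ=9b of 9 (161bpm 3/4) — PASS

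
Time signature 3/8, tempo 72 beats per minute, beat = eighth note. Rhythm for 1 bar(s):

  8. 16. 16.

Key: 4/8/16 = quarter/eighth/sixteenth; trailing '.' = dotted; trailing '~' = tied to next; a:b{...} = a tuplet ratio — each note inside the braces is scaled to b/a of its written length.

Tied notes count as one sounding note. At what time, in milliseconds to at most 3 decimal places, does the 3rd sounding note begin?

note 3 onset = 9/4b = 1875.0ms

1. 0.0ms @ 0 + 1250.0ms (3/2)
2. 1250.0ms @ 3/2 + 625.0ms (3/4)
3. 1875.0ms @ 9/4 + 625.0ms (3/4)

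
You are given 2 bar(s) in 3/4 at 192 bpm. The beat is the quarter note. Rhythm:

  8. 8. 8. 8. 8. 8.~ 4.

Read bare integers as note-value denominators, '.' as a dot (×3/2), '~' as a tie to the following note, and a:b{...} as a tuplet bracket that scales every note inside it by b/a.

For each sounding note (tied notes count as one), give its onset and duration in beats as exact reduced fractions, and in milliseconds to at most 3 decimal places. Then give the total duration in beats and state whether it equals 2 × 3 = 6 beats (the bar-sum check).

1) 0.0ms=0b +234.375ms=3/4b
2) 234.375ms=3/4b +234.375ms=3/4b
3) 468.75ms=3/2b +234.375ms=3/4b
4) 703.125ms=9/4b +234.375ms=3/4b
5) 937.5ms=3b +234.375ms=3/4b
6) 1171.875ms=15/4b +703.125ms=9/4b
Σ=6b of 6 (192bpm 3/4) — PASS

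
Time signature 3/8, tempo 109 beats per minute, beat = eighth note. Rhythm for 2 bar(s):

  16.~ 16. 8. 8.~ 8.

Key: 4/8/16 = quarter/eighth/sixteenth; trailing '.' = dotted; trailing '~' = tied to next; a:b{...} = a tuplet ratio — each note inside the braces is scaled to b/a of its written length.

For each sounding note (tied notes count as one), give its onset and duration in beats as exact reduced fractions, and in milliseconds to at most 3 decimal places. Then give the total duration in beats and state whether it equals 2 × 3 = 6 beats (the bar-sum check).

1) 0.0ms=0b +825.688ms=3/2b
2) 825.688ms=3/2b +825.688ms=3/2b
3) 1651.376ms=3b +1651.376ms=3b
Σ=6b of 6 (109bpm 3/8) — PASS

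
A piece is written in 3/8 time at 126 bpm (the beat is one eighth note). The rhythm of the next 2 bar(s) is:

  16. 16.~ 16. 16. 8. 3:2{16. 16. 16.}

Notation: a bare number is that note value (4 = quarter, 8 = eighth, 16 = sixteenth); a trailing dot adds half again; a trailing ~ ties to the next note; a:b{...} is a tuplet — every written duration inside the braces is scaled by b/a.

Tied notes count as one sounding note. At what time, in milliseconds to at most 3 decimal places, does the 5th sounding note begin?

note 5 onset = 9/2b = 2142.857ms

1. 0.0ms @ 0 + 357.143ms (3/4)
2. 357.143ms @ 3/4 + 714.286ms (3/2)
3. 1071.429ms @ 9/4 + 357.143ms (3/4)
4. 1428.571ms @ 3 + 714.286ms (3/2)
5. 2142.857ms @ 9/2 + 238.095ms (1/2)
6. 2380.952ms @ 5 + 238.095ms (1/2)
7. 2619.048ms @ 11/2 + 238.095ms (1/2)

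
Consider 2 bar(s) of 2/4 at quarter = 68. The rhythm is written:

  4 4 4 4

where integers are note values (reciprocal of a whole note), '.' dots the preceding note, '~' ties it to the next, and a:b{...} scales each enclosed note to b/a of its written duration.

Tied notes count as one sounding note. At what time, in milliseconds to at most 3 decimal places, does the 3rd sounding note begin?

note 3 onset = 2b = 1764.706ms

1. 0.0ms @ 0 + 882.353ms (1)
2. 882.353ms @ 1 + 882.353ms (1)
3. 1764.706ms @ 2 + 882.353ms (1)
4. 2647.059ms @ 3 + 882.353ms (1)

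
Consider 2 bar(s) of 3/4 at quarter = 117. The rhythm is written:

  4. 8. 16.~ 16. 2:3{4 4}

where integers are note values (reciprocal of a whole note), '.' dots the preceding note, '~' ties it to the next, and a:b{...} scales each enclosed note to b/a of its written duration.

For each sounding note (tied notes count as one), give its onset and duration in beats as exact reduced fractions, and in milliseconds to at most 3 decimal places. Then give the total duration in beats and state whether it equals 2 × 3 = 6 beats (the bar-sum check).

1) 0.0ms=0b +769.231ms=3/2b
2) 769.231ms=3/2b +384.615ms=3/4b
3) 1153.846ms=9/4b +384.615ms=3/4b
4) 1538.462ms=3b +769.231ms=3/2b
5) 2307.692ms=9/2b +769.231ms=3/2b
Σ=6b of 6 (117bpm 3/4) — PASS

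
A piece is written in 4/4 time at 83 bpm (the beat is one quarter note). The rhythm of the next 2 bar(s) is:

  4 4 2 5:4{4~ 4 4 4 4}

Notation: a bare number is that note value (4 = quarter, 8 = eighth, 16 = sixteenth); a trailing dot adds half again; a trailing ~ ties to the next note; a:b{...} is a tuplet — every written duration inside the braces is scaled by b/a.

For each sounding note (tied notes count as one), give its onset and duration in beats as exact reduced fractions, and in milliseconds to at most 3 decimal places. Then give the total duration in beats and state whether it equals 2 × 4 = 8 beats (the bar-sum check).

1) 0.0ms=0b +722.892ms=1b
2) 722.892ms=1b +722.892ms=1b
3) 1445.783ms=2b +1445.783ms=2b
4) 2891.566ms=4b +1156.627ms=8/5b
5) 4048.193ms=28/5b +578.313ms=4/5b
6) 4626.506ms=32/5b +578.313ms=4/5b
7) 5204.819ms=36/5b +578.313ms=4/5b
Σ=8b of 8 (83bpm 4/4) — PASS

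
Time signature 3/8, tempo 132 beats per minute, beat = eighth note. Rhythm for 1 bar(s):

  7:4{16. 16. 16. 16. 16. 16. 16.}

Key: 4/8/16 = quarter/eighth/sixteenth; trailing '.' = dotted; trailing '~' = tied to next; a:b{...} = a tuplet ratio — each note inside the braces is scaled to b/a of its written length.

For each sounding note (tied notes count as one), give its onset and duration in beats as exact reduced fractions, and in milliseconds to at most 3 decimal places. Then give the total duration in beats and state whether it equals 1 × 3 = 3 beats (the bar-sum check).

1) 0.0ms=0b +194.805ms=3/7b
2) 194.805ms=3/7b +194.805ms=3/7b
3) 389.61ms=6/7b +194.805ms=3/7b
4) 584.416ms=9/7b +194.805ms=3/7b
5) 779.221ms=12/7b +194.805ms=3/7b
6) 974.026ms=15/7b +194.805ms=3/7b
7) 1168.831ms=18/7b +194.805ms=3/7b
Σ=3b of 3 (132bpm 3/8) — PASS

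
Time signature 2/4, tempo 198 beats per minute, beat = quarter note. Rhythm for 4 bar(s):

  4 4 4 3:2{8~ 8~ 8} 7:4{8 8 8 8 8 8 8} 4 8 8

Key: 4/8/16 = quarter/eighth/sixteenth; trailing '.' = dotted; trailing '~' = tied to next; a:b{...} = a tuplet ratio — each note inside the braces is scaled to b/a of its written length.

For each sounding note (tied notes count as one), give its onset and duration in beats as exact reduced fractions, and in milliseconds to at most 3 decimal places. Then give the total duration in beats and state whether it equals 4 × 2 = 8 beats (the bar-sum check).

1) 0.0ms=0b +303.03ms=1b
2) 303.03ms=1b +303.03ms=1b
3) 606.061ms=2b +303.03ms=1b
4) 909.091ms=3b +303.03ms=1b
5) 1212.121ms=4b +86.58ms=2/7b
6) 1298.701ms=30/7b +86.58ms=2/7b
7) 1385.281ms=32/7b +86.58ms=2/7b
8) 1471.861ms=34/7b +86.58ms=2/7b
9) 1558.442ms=36/7b +86.58ms=2/7b
10) 1645.022ms=38/7b +86.58ms=2/7b
11) 1731.602ms=40/7b +86.58ms=2/7b
12) 1818.182ms=6b +303.03ms=1b
13) 2121.212ms=7b +151.515ms=1/2b
14) 2272.727ms=15/2b +151.515ms=1/2b
Σ=8b of 8 (198bpm 2/4) — PASS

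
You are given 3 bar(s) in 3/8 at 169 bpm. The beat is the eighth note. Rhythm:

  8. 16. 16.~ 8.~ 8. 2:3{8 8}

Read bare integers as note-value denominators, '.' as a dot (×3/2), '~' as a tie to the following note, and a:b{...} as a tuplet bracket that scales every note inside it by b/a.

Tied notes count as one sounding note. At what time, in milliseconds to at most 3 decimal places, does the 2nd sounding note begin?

note 2 onset = 3/2b = 532.544ms

1. 0.0ms @ 0 + 532.544ms (3/2)
2. 532.544ms @ 3/2 + 266.272ms (3/4)
3. 798.817ms @ 9/4 + 1331.361ms (15/4)
4. 2130.178ms @ 6 + 532.544ms (3/2)
5. 2662.722ms @ 15/2 + 532.544ms (3/2)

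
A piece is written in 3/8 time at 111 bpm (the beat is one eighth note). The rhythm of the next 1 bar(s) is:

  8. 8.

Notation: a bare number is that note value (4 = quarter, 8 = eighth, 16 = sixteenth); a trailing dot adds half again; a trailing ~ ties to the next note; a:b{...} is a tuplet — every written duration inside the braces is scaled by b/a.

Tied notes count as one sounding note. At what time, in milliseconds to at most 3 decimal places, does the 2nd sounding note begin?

note 2 onset = 3/2b = 810.811ms

1. 0.0ms @ 0 + 810.811ms (3/2)
2. 810.811ms @ 3/2 + 810.811ms (3/2)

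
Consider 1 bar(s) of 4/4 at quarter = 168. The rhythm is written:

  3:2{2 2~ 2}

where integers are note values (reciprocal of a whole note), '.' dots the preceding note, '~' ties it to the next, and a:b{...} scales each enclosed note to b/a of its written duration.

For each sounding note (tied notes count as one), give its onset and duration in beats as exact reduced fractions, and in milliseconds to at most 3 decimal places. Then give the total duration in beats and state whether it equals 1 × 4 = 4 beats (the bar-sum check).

1) 0.0ms=0b +476.19ms=4/3b
2) 476.19ms=4/3b +952.381ms=8/3b
Σ=4b of 4 (168bpm 4/4) — PASS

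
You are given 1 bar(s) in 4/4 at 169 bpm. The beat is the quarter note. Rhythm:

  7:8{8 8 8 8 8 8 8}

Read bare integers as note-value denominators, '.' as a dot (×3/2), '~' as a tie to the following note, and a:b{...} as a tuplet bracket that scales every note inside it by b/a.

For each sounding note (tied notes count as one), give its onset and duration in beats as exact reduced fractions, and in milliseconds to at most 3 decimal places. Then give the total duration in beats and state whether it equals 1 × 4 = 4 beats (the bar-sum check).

1) 0.0ms=0b +202.874ms=4/7b
2) 202.874ms=4/7b +202.874ms=4/7b
3) 405.748ms=8/7b +202.874ms=4/7b
4) 608.622ms=12/7b +202.874ms=4/7b
5) 811.496ms=16/7b +202.874ms=4/7b
6) 1014.37ms=20/7b +202.874ms=4/7b
7) 1217.244ms=24/7b +202.874ms=4/7b
Σ=4b of 4 (169bpm 4/4) — PASS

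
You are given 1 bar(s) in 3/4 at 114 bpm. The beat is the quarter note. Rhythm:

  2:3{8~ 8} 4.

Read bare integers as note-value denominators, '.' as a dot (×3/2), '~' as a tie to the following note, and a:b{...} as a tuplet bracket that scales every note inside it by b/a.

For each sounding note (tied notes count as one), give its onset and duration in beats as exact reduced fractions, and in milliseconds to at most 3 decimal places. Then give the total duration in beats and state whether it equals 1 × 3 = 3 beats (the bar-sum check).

1) 0.0ms=0b +789.474ms=3/2b
2) 789.474ms=3/2b +789.474ms=3/2b
Σ=3b of 3 (114bpm 3/4) — PASS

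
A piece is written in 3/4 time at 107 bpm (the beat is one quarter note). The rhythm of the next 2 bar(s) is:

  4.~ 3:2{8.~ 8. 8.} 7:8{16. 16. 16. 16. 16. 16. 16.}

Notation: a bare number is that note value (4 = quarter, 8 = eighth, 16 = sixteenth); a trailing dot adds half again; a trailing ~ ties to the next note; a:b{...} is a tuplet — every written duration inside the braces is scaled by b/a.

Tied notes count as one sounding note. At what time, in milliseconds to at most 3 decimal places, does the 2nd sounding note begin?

note 2 onset = 5/2b = 1401.869ms

1. 0.0ms @ 0 + 1401.869ms (5/2)
2. 1401.869ms @ 5/2 + 280.374ms (1/2)
3. 1682.243ms @ 3 + 240.32ms (3/7)
4. 1922.563ms @ 24/7 + 240.32ms (3/7)
5. 2162.884ms @ 27/7 + 240.32ms (3/7)
6. 2403.204ms @ 30/7 + 240.32ms (3/7)
7. 2643.525ms @ 33/7 + 240.32ms (3/7)
8. 2883.845ms @ 36/7 + 240.32ms (3/7)
9. 3124.166ms @ 39/7 + 240.32ms (3/7)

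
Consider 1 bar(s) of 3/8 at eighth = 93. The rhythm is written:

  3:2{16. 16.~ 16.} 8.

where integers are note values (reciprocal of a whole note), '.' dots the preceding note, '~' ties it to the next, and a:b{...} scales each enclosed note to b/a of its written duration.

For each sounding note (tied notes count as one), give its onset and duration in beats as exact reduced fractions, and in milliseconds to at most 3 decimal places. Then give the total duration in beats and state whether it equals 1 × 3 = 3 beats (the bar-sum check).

1) 0.0ms=0b +322.581ms=1/2b
2) 322.581ms=1/2b +645.161ms=1b
3) 967.742ms=3/2b +967.742ms=3/2b
Σ=3b of 3 (93bpm 3/8) — PASS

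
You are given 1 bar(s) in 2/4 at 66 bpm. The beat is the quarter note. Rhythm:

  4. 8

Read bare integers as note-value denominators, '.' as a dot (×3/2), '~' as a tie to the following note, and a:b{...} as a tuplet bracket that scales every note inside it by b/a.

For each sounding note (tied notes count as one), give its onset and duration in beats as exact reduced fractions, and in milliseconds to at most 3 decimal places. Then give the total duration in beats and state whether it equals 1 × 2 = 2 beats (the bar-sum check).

1) 0.0ms=0b +1363.636ms=3/2b
2) 1363.636ms=3/2b +454.545ms=1/2b
Σ=2b of 2 (66bpm 2/4) — PASS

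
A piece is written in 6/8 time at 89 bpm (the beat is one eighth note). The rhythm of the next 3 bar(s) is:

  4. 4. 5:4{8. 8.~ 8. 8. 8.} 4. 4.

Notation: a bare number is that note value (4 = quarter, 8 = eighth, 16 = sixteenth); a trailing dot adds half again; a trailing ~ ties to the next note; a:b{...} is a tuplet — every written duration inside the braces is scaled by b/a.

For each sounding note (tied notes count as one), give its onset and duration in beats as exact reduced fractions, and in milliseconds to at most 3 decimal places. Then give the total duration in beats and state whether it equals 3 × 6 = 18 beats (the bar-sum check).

1) 0.0ms=0b +2022.472ms=3b
2) 2022.472ms=3b +2022.472ms=3b
3) 4044.944ms=6b +808.989ms=6/5b
4) 4853.933ms=36/5b +1617.978ms=12/5b
5) 6471.91ms=48/5b +808.989ms=6/5b
6) 7280.899ms=54/5b +808.989ms=6/5b
7) 8089.888ms=12b +2022.472ms=3b
8) 10112.36ms=15b +2022.472ms=3b
Σ=18b of 18 (89bpm 6/8) — PASS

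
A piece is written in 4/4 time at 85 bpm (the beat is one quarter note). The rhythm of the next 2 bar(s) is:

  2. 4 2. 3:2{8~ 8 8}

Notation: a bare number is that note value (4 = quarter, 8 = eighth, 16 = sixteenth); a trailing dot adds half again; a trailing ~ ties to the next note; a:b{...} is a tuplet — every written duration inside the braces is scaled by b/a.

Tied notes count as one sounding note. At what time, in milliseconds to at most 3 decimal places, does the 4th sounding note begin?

1. 0.0ms @ 0 + 2117.647ms (3)
2. 2117.647ms @ 3 + 705.882ms (1)
3. 2823.529ms @ 4 + 2117.647ms (3)
4. 4941.176ms @ 7 + 470.588ms (2/3)
5. 5411.765ms @ 23/3 + 235.294ms (1/3)

note 4 onset = 7b = 4941.176ms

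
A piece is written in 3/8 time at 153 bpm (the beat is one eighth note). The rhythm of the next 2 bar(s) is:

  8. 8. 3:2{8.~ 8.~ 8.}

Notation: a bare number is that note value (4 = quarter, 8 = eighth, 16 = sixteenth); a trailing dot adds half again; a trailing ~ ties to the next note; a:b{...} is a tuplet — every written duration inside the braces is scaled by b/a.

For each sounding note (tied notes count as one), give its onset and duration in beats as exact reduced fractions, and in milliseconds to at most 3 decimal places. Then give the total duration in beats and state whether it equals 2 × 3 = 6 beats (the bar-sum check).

1) 0.0ms=0b +588.235ms=3/2b
2) 588.235ms=3/2b +588.235ms=3/2b
3) 1176.471ms=3b +1176.471ms=3b
Σ=6b of 6 (153bpm 3/8) — PASS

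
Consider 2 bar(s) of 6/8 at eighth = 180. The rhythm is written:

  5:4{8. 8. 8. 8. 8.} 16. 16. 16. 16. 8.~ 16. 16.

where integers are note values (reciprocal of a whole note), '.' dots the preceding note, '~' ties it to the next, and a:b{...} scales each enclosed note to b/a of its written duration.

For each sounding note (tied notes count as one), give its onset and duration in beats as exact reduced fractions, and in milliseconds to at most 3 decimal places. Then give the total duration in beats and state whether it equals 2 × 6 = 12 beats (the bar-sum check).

1) 0.0ms=0b +400.0ms=6/5b
2) 400.0ms=6/5b +400.0ms=6/5b
3) 800.0ms=12/5b +400.0ms=6/5b
4) 1200.0ms=18/5b +400.0ms=6/5b
5) 1600.0ms=24/5b +400.0ms=6/5b
6) 2000.0ms=6b +250.0ms=3/4b
7) 2250.0ms=27/4b +250.0ms=3/4b
8) 2500.0ms=15/2b +250.0ms=3/4b
9) 2750.0ms=33/4b +250.0ms=3/4b
10) 3000.0ms=9b +750.0ms=9/4b
11) 3750.0ms=45/4b +250.0ms=3/4b
Σ=12b of 12 (180bpm 6/8) — PASS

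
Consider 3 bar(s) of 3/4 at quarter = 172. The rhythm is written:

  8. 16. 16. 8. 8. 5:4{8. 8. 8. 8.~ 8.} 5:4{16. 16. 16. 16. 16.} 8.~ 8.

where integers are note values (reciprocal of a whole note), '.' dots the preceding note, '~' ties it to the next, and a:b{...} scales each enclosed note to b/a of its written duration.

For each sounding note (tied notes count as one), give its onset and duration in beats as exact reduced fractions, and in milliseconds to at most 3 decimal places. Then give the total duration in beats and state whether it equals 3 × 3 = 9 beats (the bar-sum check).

1) 0.0ms=0b +261.628ms=3/4b
2) 261.628ms=3/4b +130.814ms=3/8b
3) 392.442ms=9/8b +130.814ms=3/8b
4) 523.256ms=3/2b +261.628ms=3/4b
5) 784.884ms=9/4b +261.628ms=3/4b
6) 1046.512ms=3b +209.302ms=3/5b
7) 1255.814ms=18/5b +209.302ms=3/5b
8) 1465.116ms=21/5b +209.302ms=3/5b
9) 1674.419ms=24/5b +418.605ms=6/5b
10) 2093.023ms=6b +104.651ms=3/10b
11) 2197.674ms=63/10b +104.651ms=3/10b
12) 2302.326ms=33/5b +104.651ms=3/10b
13) 2406.977ms=69/10b +104.651ms=3/10b
14) 2511.628ms=36/5b +104.651ms=3/10b
15) 2616.279ms=15/2b +523.256ms=3/2b
Σ=9b of 9 (172bpm 3/4) — PASS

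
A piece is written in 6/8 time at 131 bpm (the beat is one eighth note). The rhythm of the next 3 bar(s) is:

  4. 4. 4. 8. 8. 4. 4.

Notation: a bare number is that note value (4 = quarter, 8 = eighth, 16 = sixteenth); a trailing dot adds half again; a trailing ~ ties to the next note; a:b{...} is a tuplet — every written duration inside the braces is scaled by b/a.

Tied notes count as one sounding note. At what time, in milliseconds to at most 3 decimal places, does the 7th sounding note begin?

1. 0.0ms @ 0 + 1374.046ms (3)
2. 1374.046ms @ 3 + 1374.046ms (3)
3. 2748.092ms @ 6 + 1374.046ms (3)
4. 4122.137ms @ 9 + 687.023ms (3/2)
5. 4809.16ms @ 21/2 + 687.023ms (3/2)
6. 5496.183ms @ 12 + 1374.046ms (3)
7. 6870.229ms @ 15 + 1374.046ms (3)

note 7 onset = 15b = 6870.229ms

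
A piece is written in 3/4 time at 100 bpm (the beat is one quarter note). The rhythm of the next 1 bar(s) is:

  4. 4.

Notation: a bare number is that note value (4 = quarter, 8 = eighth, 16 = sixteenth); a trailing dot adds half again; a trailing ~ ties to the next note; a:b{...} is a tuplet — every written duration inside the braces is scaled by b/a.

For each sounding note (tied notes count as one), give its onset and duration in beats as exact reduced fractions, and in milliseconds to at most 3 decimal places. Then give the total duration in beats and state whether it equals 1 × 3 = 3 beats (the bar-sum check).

1) 0.0ms=0b +900.0ms=3/2b
2) 900.0ms=3/2b +900.0ms=3/2b
Σ=3b of 3 (100bpm 3/4) — PASS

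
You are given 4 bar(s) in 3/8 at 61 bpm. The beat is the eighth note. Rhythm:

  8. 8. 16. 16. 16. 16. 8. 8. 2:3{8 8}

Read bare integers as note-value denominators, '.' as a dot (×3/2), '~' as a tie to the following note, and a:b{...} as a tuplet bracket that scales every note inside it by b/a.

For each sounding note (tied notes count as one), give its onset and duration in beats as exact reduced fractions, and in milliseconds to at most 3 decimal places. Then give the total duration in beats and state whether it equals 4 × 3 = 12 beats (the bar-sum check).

1) 0.0ms=0b +1475.41ms=3/2b
2) 1475.41ms=3/2b +1475.41ms=3/2b
3) 2950.82ms=3b +737.705ms=3/4b
4) 3688.525ms=15/4b +737.705ms=3/4b
5) 4426.23ms=9/2b +737.705ms=3/4b
6) 5163.934ms=21/4b +737.705ms=3/4b
7) 5901.639ms=6b +1475.41ms=3/2b
8) 7377.049ms=15/2b +1475.41ms=3/2b
9) 8852.459ms=9b +1475.41ms=3/2b
10) 10327.869ms=21/2b +1475.41ms=3/2b
Σ=12b of 12 (61bpm 3/8) — PASS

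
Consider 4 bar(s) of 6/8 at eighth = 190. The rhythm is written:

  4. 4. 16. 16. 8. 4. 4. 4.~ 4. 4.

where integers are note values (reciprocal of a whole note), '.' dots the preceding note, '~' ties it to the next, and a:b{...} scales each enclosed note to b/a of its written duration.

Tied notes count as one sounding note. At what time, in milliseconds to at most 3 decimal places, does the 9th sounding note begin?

1. 0.0ms @ 0 + 947.368ms (3)
2. 947.368ms @ 3 + 947.368ms (3)
3. 1894.737ms @ 6 + 236.842ms (3/4)
4. 2131.579ms @ 27/4 + 236.842ms (3/4)
5. 2368.421ms @ 15/2 + 473.684ms (3/2)
6. 2842.105ms @ 9 + 947.368ms (3)
7. 3789.474ms @ 12 + 947.368ms (3)
8. 4736.842ms @ 15 + 1894.737ms (6)
9. 6631.579ms @ 21 + 947.368ms (3)

note 9 onset = 21b = 6631.579ms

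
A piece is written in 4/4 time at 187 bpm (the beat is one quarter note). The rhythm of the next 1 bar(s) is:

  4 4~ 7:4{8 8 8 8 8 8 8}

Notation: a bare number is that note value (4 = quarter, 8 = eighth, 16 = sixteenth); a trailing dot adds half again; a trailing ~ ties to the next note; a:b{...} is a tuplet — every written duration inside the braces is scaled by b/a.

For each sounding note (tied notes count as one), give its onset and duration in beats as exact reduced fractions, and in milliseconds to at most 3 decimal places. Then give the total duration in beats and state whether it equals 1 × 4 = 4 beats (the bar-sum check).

1) 0.0ms=0b +320.856ms=1b
2) 320.856ms=1b +412.529ms=9/7b
3) 733.384ms=16/7b +91.673ms=2/7b
4) 825.057ms=18/7b +91.673ms=2/7b
5) 916.73ms=20/7b +91.673ms=2/7b
6) 1008.403ms=22/7b +91.673ms=2/7b
7) 1100.076ms=24/7b +91.673ms=2/7b
8) 1191.749ms=26/7b +91.673ms=2/7b
Σ=4b of 4 (187bpm 4/4) — PASS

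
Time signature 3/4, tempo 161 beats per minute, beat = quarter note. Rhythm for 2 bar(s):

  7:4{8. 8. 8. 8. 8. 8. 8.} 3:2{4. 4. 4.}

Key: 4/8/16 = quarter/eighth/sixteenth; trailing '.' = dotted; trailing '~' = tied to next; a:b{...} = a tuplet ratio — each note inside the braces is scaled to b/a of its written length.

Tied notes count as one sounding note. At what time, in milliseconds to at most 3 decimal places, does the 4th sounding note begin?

note 4 onset = 9/7b = 479.148ms

1. 0.0ms @ 0 + 159.716ms (3/7)
2. 159.716ms @ 3/7 + 159.716ms (3/7)
3. 319.432ms @ 6/7 + 159.716ms (3/7)
4. 479.148ms @ 9/7 + 159.716ms (3/7)
5. 638.864ms @ 12/7 + 159.716ms (3/7)
6. 798.58ms @ 15/7 + 159.716ms (3/7)
7. 958.296ms @ 18/7 + 159.716ms (3/7)
8. 1118.012ms @ 3 + 372.671ms (1)
9. 1490.683ms @ 4 + 372.671ms (1)
10. 1863.354ms @ 5 + 372.671ms (1)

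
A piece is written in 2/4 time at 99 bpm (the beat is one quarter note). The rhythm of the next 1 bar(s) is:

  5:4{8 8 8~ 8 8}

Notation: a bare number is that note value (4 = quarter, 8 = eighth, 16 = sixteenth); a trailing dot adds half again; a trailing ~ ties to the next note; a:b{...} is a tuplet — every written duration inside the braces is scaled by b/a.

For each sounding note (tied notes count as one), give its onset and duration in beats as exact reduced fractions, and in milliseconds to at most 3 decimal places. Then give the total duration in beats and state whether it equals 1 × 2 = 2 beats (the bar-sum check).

1) 0.0ms=0b +242.424ms=2/5b
2) 242.424ms=2/5b +242.424ms=2/5b
3) 484.848ms=4/5b +484.848ms=4/5b
4) 969.697ms=8/5b +242.424ms=2/5b
Σ=2b of 2 (99bpm 2/4) — PASS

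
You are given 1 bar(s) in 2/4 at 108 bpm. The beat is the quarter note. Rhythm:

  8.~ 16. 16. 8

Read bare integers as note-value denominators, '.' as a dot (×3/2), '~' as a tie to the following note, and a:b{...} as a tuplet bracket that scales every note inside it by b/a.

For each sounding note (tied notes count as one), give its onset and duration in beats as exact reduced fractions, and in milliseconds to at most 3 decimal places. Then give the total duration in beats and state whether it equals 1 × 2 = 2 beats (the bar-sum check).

1) 0.0ms=0b +625.0ms=9/8b
2) 625.0ms=9/8b +208.333ms=3/8b
3) 833.333ms=3/2b +277.778ms=1/2b
Σ=2b of 2 (108bpm 2/4) — PASS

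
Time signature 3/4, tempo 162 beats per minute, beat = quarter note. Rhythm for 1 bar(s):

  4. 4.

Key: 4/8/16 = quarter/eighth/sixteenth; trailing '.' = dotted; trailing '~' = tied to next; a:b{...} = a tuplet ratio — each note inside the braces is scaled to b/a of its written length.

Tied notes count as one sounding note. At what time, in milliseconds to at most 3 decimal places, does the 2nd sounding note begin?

1. 0.0ms @ 0 + 555.556ms (3/2)
2. 555.556ms @ 3/2 + 555.556ms (3/2)

note 2 onset = 3/2b = 555.556ms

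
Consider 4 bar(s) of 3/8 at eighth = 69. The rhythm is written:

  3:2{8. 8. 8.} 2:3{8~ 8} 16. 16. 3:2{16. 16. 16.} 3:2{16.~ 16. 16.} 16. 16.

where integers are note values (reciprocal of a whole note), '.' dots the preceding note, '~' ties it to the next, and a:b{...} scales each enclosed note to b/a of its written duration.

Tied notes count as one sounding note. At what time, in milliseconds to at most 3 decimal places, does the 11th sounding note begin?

1. 0.0ms @ 0 + 869.565ms (1)
2. 869.565ms @ 1 + 869.565ms (1)
3. 1739.13ms @ 2 + 869.565ms (1)
4. 2608.696ms @ 3 + 2608.696ms (3)
5. 5217.391ms @ 6 + 652.174ms (3/4)
6. 5869.565ms @ 27/4 + 652.174ms (3/4)
7. 6521.739ms @ 15/2 + 434.783ms (1/2)
8. 6956.522ms @ 8 + 434.783ms (1/2)
9. 7391.304ms @ 17/2 + 434.783ms (1/2)
10. 7826.087ms @ 9 + 869.565ms (1)
11. 8695.652ms @ 10 + 434.783ms (1/2)
12. 9130.435ms @ 21/2 + 652.174ms (3/4)
13. 9782.609ms @ 45/4 + 652.174ms (3/4)

note 11 onset = 10b = 8695.652ms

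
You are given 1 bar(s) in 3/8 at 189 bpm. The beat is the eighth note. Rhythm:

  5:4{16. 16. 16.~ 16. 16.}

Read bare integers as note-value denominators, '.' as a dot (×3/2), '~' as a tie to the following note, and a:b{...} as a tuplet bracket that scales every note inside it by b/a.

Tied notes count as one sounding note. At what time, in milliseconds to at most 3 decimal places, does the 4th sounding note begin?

1. 0.0ms @ 0 + 190.476ms (3/5)
2. 190.476ms @ 3/5 + 190.476ms (3/5)
3. 380.952ms @ 6/5 + 380.952ms (6/5)
4. 761.905ms @ 12/5 + 190.476ms (3/5)

note 4 onset = 12/5b = 761.905ms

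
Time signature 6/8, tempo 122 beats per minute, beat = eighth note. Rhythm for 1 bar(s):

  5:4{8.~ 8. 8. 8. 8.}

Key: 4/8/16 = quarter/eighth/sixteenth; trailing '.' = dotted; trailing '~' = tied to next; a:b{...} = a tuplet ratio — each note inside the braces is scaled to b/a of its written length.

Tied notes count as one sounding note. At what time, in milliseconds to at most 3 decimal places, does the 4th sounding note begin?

note 4 onset = 24/5b = 2360.656ms

1. 0.0ms @ 0 + 1180.328ms (12/5)
2. 1180.328ms @ 12/5 + 590.164ms (6/5)
3. 1770.492ms @ 18/5 + 590.164ms (6/5)
4. 2360.656ms @ 24/5 + 590.164ms (6/5)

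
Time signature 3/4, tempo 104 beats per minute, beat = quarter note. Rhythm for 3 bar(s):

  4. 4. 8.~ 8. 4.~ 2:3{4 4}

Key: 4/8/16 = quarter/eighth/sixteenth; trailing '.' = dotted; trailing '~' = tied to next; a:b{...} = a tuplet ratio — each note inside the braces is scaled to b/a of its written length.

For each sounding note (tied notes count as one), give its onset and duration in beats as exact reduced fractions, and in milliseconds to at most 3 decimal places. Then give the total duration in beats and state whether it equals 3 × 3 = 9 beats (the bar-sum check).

1) 0.0ms=0b +865.385ms=3/2b
2) 865.385ms=3/2b +865.385ms=3/2b
3) 1730.769ms=3b +865.385ms=3/2b
4) 2596.154ms=9/2b +1730.769ms=3b
5) 4326.923ms=15/2b +865.385ms=3/2b
Σ=9b of 9 (104bpm 3/4) — PASS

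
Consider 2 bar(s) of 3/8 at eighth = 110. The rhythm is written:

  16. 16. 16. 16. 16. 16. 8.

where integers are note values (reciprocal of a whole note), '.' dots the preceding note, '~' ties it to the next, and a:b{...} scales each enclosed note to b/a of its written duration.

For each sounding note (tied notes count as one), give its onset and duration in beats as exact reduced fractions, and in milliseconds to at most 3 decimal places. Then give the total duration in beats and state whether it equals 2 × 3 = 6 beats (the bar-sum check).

1) 0.0ms=0b +409.091ms=3/4b
2) 409.091ms=3/4b +409.091ms=3/4b
3) 818.182ms=3/2b +409.091ms=3/4b
4) 1227.273ms=9/4b +409.091ms=3/4b
5) 1636.364ms=3b +409.091ms=3/4b
6) 2045.455ms=15/4b +409.091ms=3/4b
7) 2454.545ms=9/2b +818.182ms=3/2b
Σ=6b of 6 (110bpm 3/8) — PASS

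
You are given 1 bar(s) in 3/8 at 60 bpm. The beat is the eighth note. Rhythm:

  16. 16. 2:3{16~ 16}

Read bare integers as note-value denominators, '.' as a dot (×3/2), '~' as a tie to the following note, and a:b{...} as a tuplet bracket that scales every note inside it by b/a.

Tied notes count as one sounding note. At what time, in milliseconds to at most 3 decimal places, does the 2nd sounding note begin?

1. 0.0ms @ 0 + 750.0ms (3/4)
2. 750.0ms @ 3/4 + 750.0ms (3/4)
3. 1500.0ms @ 3/2 + 1500.0ms (3/2)

note 2 onset = 3/4b = 750.0ms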